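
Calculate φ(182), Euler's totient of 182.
72

182 = 2 × 7 × 13
φ(n) = n × ∏(1 - 1/p) for each prime p dividing n
φ(182) = 182 × (1 - 1/2) × (1 - 1/7) × (1 - 1/13) = 72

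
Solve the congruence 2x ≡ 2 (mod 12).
x ≡ 1 (mod 6)

gcd(2, 12) = 2, which divides 2, so solutions exist.
Divide through by 2: x ≡ 1 (mod 6).
The coefficient of x is now 1, so x ≡ 1 (mod 6).
Check: 2 × 1 = 2 ≡ 2 (mod 12).
x ≡ 1 (mod 6), giving 2 solutions mod 12.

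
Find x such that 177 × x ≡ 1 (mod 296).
97

gcd(177, 296) = 1, so the inverse exists.
Extended Euclidean algorithm on (296, 177):
296 = 1 × 177 + 119  ⟹  119 = (1)·296 + (-1)·177
177 = 1 × 119 + 58  ⟹  58 = (-1)·296 + (2)·177
119 = 2 × 58 + 3  ⟹  3 = (3)·296 + (-5)·177
58 = 19 × 3 + 1  ⟹  1 = (-58)·296 + (97)·177
So (97)·177 ≡ 1 (mod 296), i.e. 177^(-1) ≡ 97 (mod 296).
Check: 177 × 97 = 17169 ≡ 1 (mod 296)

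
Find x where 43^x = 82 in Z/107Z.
51

Baby-step giant-step with step n = ⌈√107⌉ = 11.
Baby steps 43^j mod 107 (j:value) for j=0..10: 0:1, 1:43, 2:30, 3:6, 4:44, 5:73, 6:36, 7:50, 8:10, 9:2, 10:86.
Giant-step multiplier: 43^(-11) ≡ 43^(106-11) = 43^95 ≡ 66 (mod 107).
Giant steps γ_i = 82·66^i mod 107: γ_0=82, γ_1=62, γ_2=26, γ_3=4, γ_4=50 (in table at j=7).
x = i·n + j = 4·11 + 7 = 51.
Check: 43^51 ≡ 82 (mod 107).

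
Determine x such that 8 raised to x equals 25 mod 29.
24

Baby-step giant-step with step n = ⌈√29⌉ = 6.
Baby steps 8^j mod 29 (j:value) for j=0..5: 0:1, 1:8, 2:6, 3:19, 4:7, 5:27.
Giant-step multiplier: 8^(-6) ≡ 8^(28-6) = 8^22 ≡ 9 (mod 29).
Giant steps γ_i = 25·9^i mod 29: γ_0=25, γ_1=22, γ_2=24, γ_3=13, γ_4=1 (in table at j=0).
x = i·n + j = 4·6 + 0 = 24.
Check: 8^24 ≡ 25 (mod 29).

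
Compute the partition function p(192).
1987276856363

p(n) counts ways to write n as a sum of positive integers (order ignored).
Euler's pentagonal recurrence: p(k) = p(k-1) + p(k-2) - p(k-5) - p(k-7) + p(k-12) + p(k-15) - ... (offsets j(3j∓1)/2, signs ++--, p(0)=1, p(<0)=0).
DP table for k = 0..191: p(0)=1, p(1)=1, p(2)=2, p(3)=3, p(4)=5, p(5)=7, p(6)=11, p(7)=15, p(8)=22, p(9)=30, p(10)=42, p(11)=56, p(12)=77, p(13)=101, p(14)=135, p(15)=176, p(16)=231, p(17)=297, p(18)=385, p(19)=490, p(20)=627, p(21)=792, p(22)=1002, p(23)=1255, p(24)=1575, p(25)=1958, p(26)=2436, p(27)=3010, p(28)=3718, p(29)=4565, p(30)=5604, p(31)=6842, p(32)=8349, p(33)=10143, p(34)=12310, p(35)=14883, p(36)=17977, p(37)=21637, p(38)=26015, p(39)=31185, p(40)=37338, p(41)=44583, p(42)=53174, p(43)=63261, p(44)=75175, p(45)=89134, p(46)=105558, p(47)=124754, p(48)=147273, p(49)=173525, p(50)=204226, p(51)=239943, p(52)=281589, p(53)=329931, p(54)=386155, p(55)=451276, p(56)=526823, p(57)=614154, p(58)=715220, p(59)=831820, p(60)=966467, p(61)=1121505, p(62)=1300156, p(63)=1505499, p(64)=1741630, p(65)=2012558, p(66)=2323520, p(67)=2679689, p(68)=3087735, p(69)=3554345, p(70)=4087968, p(71)=4697205, p(72)=5392783, p(73)=6185689, p(74)=7089500, p(75)=8118264, p(76)=9289091, p(77)=10619863, p(78)=12132164, p(79)=13848650, p(80)=15796476, p(81)=18004327, p(82)=20506255, p(83)=23338469, p(84)=26543660, p(85)=30167357, p(86)=34262962, p(87)=38887673, p(88)=44108109, p(89)=49995925, p(90)=56634173, p(91)=64112359, p(92)=72533807, p(93)=82010177, p(94)=92669720, p(95)=104651419, p(96)=118114304, p(97)=133230930, p(98)=150198136, p(99)=169229875, p(100)=190569292, p(101)=214481126, p(102)=241265379, p(103)=271248950, p(104)=304801365, p(105)=342325709, p(106)=384276336, p(107)=431149389, p(108)=483502844, p(109)=541946240, p(110)=607163746, p(111)=679903203, p(112)=761002156, p(113)=851376628, p(114)=952050665, p(115)=1064144451, p(116)=1188908248, p(117)=1327710076, p(118)=1482074143, p(119)=1653668665, p(120)=1844349560, p(121)=2056148051, p(122)=2291320912, p(123)=2552338241, p(124)=2841940500, p(125)=3163127352, p(126)=3519222692, p(127)=3913864295, p(128)=4351078600, p(129)=4835271870, p(130)=5371315400, p(131)=5964539504, p(132)=6620830889, p(133)=7346629512, p(134)=8149040695, p(135)=9035836076, p(136)=10015581680, p(137)=11097645016, p(138)=12292341831, p(139)=13610949895, p(140)=15065878135, p(141)=16670689208, p(142)=18440293320, p(143)=20390982757, p(144)=22540654445, p(145)=24908858009, p(146)=27517052599, p(147)=30388671978, p(148)=33549419497, p(149)=37027355200, p(150)=40853235313, p(151)=45060624582, p(152)=49686288421, p(153)=54770336324, p(154)=60356673280, p(155)=66493182097, p(156)=73232243759, p(157)=80630964769, p(158)=88751778802, p(159)=97662728555, p(160)=107438159466, p(161)=118159068427, p(162)=129913904637, p(163)=142798995930, p(164)=156919475295, p(165)=172389800255, p(166)=189334822579, p(167)=207890420102, p(168)=228204732751, p(169)=250438925115, p(170)=274768617130, p(171)=301384802048, p(172)=330495499613, p(173)=362326859895, p(174)=397125074750, p(175)=435157697830, p(176)=476715857290, p(177)=522115831195, p(178)=571701605655, p(179)=625846753120, p(180)=684957390936, p(181)=749474411781, p(182)=819876908323, p(183)=896684817527, p(184)=980462880430, p(185)=1071823774337, p(186)=1171432692373, p(187)=1280011042268, p(188)=1398341745571, p(189)=1527273599625, p(190)=1667727404093, p(191)=1820701100652.
Final step: p(192) = p(191) + p(190) - p(187) - p(185) + p(180) + p(177) - p(170) - p(166) + p(157) + p(152) - p(141) - p(135) + p(122) + p(115) - p(100) - p(92) + p(75) + p(66) - p(47) - p(37) + p(16) + p(5)
= 1820701100652 + 1667727404093 - 1280011042268 - 1071823774337 + 684957390936 + 522115831195 - 274768617130 - 189334822579 + 80630964769 + 49686288421 - 16670689208 - 9035836076 + 2291320912 + 1064144451 - 190569292 - 72533807 + 8118264 + 2323520 - 124754 - 21637 + 231 + 7
= 1987276856363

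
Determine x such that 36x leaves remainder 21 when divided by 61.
x ≡ 26 (mod 61)

gcd(36, 61) = 1, which divides 21, so solutions exist.
Find 36^(-1) mod 61 by the extended Euclidean algorithm:
61 = 1 × 36 + 25  ⟹  25 = (1)·61 + (-1)·36
36 = 1 × 25 + 11  ⟹  11 = (-1)·61 + (2)·36
25 = 2 × 11 + 3  ⟹  3 = (3)·61 + (-5)·36
11 = 3 × 3 + 2  ⟹  2 = (-10)·61 + (17)·36
3 = 1 × 2 + 1  ⟹  1 = (13)·61 + (-22)·36
So (-22)·36 ≡ 1 (mod 61), i.e. 36^(-1) ≡ -22 ≡ 39 (mod 61).
x ≡ 39 × 21 = 819 ≡ 26 (mod 61).
Check: 36 × 26 = 936 ≡ 21 (mod 61).
Unique solution: x ≡ 26 (mod 61)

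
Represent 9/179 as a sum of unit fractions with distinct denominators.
1/20 + 1/3580

Greedy algorithm:
9/179: ceiling(179/9) = 20, use 1/20
1/3580: ceiling(3580/1) = 3580, use 1/3580
Result: 9/179 = 1/20 + 1/3580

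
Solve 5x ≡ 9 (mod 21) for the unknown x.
x ≡ 6 (mod 21)

gcd(5, 21) = 1, which divides 9, so solutions exist.
Find 5^(-1) mod 21 by the extended Euclidean algorithm:
21 = 4 × 5 + 1  ⟹  1 = (1)·21 + (-4)·5
So (-4)·5 ≡ 1 (mod 21), i.e. 5^(-1) ≡ -4 ≡ 17 (mod 21).
x ≡ 17 × 9 = 153 ≡ 6 (mod 21).
Check: 5 × 6 = 30 ≡ 9 (mod 21).
Unique solution: x ≡ 6 (mod 21)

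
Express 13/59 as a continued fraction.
[0; 4, 1, 1, 6]

Euclidean algorithm steps:
13 = 0 × 59 + 13
59 = 4 × 13 + 7
13 = 1 × 7 + 6
7 = 1 × 6 + 1
6 = 6 × 1 + 0
Continued fraction: [0; 4, 1, 1, 6]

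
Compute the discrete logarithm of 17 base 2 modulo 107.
29

Baby-step giant-step with step n = ⌈√107⌉ = 11.
Baby steps 2^j mod 107 (j:value) for j=0..10: 0:1, 1:2, 2:4, 3:8, 4:16, 5:32, 6:64, 7:21, 8:42, 9:84, 10:61.
Giant-step multiplier: 2^(-11) ≡ 2^(106-11) = 2^95 ≡ 50 (mod 107).
Giant steps γ_i = 17·50^i mod 107: γ_0=17, γ_1=101, γ_2=21 (in table at j=7).
x = i·n + j = 2·11 + 7 = 29.
Check: 2^29 ≡ 17 (mod 107).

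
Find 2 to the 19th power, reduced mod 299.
141

Repeated squaring. Binary of 19 = 10011.
2^1 ≡ 2 (mod 299); 2^2 ≡ 4 (mod 299); 2^4 ≡ 16 (mod 299); 2^8 ≡ 256 (mod 299); 2^16 ≡ 55 (mod 299)
2^19 = 2^1 × 2^2 × 2^16 ≡ 141 (mod 299)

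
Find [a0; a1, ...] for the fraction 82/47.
[1; 1, 2, 1, 11]

Euclidean algorithm steps:
82 = 1 × 47 + 35
47 = 1 × 35 + 12
35 = 2 × 12 + 11
12 = 1 × 11 + 1
11 = 11 × 1 + 0
Continued fraction: [1; 1, 2, 1, 11]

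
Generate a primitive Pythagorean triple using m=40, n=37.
(231, 2960, 2969)

Euclid's formula: a = m² - n², b = 2mn, c = m² + n²
m = 40, n = 37
a = 40² - 37² = 1600 - 1369 = 231
b = 2 × 40 × 37 = 2960
c = 40² + 37² = 1600 + 1369 = 2969
Verification: 231² + 2960² = 53361 + 8761600 = 8814961 = 2969² ✓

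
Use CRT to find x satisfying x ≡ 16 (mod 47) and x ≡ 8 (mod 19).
768

Using Chinese Remainder Theorem:
M = 47 × 19 = 893
M1 = 19, M2 = 47
y1 = 19^(-1) mod 47 = 5
y2 = 47^(-1) mod 19 = 17
x = (16×19×5 + 8×47×17) mod 893 = 768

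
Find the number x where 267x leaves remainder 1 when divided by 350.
253

gcd(267, 350) = 1, so the inverse exists.
Extended Euclidean algorithm on (350, 267):
350 = 1 × 267 + 83  ⟹  83 = (1)·350 + (-1)·267
267 = 3 × 83 + 18  ⟹  18 = (-3)·350 + (4)·267
83 = 4 × 18 + 11  ⟹  11 = (13)·350 + (-17)·267
18 = 1 × 11 + 7  ⟹  7 = (-16)·350 + (21)·267
11 = 1 × 7 + 4  ⟹  4 = (29)·350 + (-38)·267
7 = 1 × 4 + 3  ⟹  3 = (-45)·350 + (59)·267
4 = 1 × 3 + 1  ⟹  1 = (74)·350 + (-97)·267
So (-97)·267 ≡ 1 (mod 350), i.e. 267^(-1) ≡ -97 ≡ 253 (mod 350).
Check: 267 × 253 = 67551 ≡ 1 (mod 350)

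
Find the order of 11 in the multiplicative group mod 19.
3

19 is prime, so ord(11) divides φ(19) = 18.
Divisors of 18: 1, 2, 3, 6, 9, 18.
Repeated squaring: 11^1 ≡ 11, 11^2 ≡ 7, 11^4 ≡ 11, 11^8 ≡ 7, 11^16 ≡ 11 (mod 19).
Test 11^d mod 19 for each divisor d in increasing order:
11^1 ≡ 11
11^2 ≡ 7
11^3 = 11^2·11^1 ≡ 1  ← first divisor giving 1
The order is 3.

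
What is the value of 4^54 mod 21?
1

Repeated squaring. Binary of 54 = 110110.
4^1 ≡ 4 (mod 21); 4^2 ≡ 16 (mod 21); 4^4 ≡ 4 (mod 21); 4^8 ≡ 16 (mod 21); 4^16 ≡ 4 (mod 21); 4^32 ≡ 16 (mod 21)
4^54 = 4^2 × 4^4 × 4^16 × 4^32 ≡ 1 (mod 21)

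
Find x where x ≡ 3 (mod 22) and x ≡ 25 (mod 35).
25

Using Chinese Remainder Theorem:
M = 22 × 35 = 770
M1 = 35, M2 = 22
y1 = 35^(-1) mod 22 = 17
y2 = 22^(-1) mod 35 = 8
x = (3×35×17 + 25×22×8) mod 770 = 25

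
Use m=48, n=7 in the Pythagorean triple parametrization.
(2255, 672, 2353)

Euclid's formula: a = m² - n², b = 2mn, c = m² + n²
m = 48, n = 7
a = 48² - 7² = 2304 - 49 = 2255
b = 2 × 48 × 7 = 672
c = 48² + 7² = 2304 + 49 = 2353
Verification: 2255² + 672² = 5085025 + 451584 = 5536609 = 2353² ✓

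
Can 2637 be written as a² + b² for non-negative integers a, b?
6² + 51² (a=6, b=51)

Factorization: 2637 = 3^2 × 293
By Fermat: n is sum of two squares iff every prime p ≡ 3 (mod 4) appears to even power.
All primes ≡ 3 (mod 4) appear to even power.
Search a = 0, 1, 2, … for 2637 - a² a perfect square: first hit at a = 6: 2637 - 36 = 2601 = 51².
2637 = 6² + 51² = 36 + 2601 ✓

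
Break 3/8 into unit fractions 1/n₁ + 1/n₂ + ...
1/3 + 1/24

Greedy algorithm:
3/8: ceiling(8/3) = 3, use 1/3
1/24: ceiling(24/1) = 24, use 1/24
Result: 3/8 = 1/3 + 1/24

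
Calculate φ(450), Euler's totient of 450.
120

450 = 2 × 3^2 × 5^2
φ(n) = n × ∏(1 - 1/p) for each prime p dividing n
φ(450) = 450 × (1 - 1/2) × (1 - 1/3) × (1 - 1/5) = 120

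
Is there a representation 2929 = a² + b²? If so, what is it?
15² + 52² (a=15, b=52)

Factorization: 2929 = 29 × 101
By Fermat: n is sum of two squares iff every prime p ≡ 3 (mod 4) appears to even power.
All primes ≡ 3 (mod 4) appear to even power.
Search a = 0, 1, 2, … for 2929 - a² a perfect square: first hit at a = 15: 2929 - 225 = 2704 = 52².
2929 = 15² + 52² = 225 + 2704 ✓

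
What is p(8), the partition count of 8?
22

p(n) counts ways to write n as a sum of positive integers (order ignored).
Examples: 8; 7 + 1; 6 + 2; 6 + 1 + 1; 5 + 3; ... (22 total)
p(8) = 22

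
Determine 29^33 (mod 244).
133

Repeated squaring. Binary of 33 = 100001.
29^1 ≡ 29 (mod 244); 29^2 ≡ 109 (mod 244); 29^4 ≡ 169 (mod 244); 29^8 ≡ 13 (mod 244); 29^16 ≡ 169 (mod 244); 29^32 ≡ 13 (mod 244)
29^33 = 29^1 × 29^32 ≡ 133 (mod 244)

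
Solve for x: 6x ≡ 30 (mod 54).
x ≡ 5 (mod 9)

gcd(6, 54) = 6, which divides 30, so solutions exist.
Divide through by 6: x ≡ 5 (mod 9).
The coefficient of x is now 1, so x ≡ 5 (mod 9).
Check: 6 × 5 = 30 ≡ 30 (mod 54).
x ≡ 5 (mod 9), giving 6 solutions mod 54.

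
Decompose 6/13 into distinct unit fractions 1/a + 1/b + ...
1/3 + 1/8 + 1/312

Greedy algorithm:
6/13: ceiling(13/6) = 3, use 1/3
5/39: ceiling(39/5) = 8, use 1/8
1/312: ceiling(312/1) = 312, use 1/312
Result: 6/13 = 1/3 + 1/8 + 1/312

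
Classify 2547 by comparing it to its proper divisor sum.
deficient

Proper divisors of 2547: sum = 1 + 3 + 9 + 283 + 849 = 1145
Since 1145 < 2547, 2547 is deficient.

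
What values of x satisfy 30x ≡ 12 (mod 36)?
x ≡ 4 (mod 6)

gcd(30, 36) = 6, which divides 12, so solutions exist.
Divide through by 6: 5x ≡ 2 (mod 6).
Find 5^(-1) mod 6 by the extended Euclidean algorithm:
6 = 1 × 5 + 1  ⟹  1 = (1)·6 + (-1)·5
So (-1)·5 ≡ 1 (mod 6), i.e. 5^(-1) ≡ -1 ≡ 5 (mod 6).
x ≡ 5 × 2 = 10 ≡ 4 (mod 6).
Check: 30 × 4 = 120 ≡ 12 (mod 36).
x ≡ 4 (mod 6), giving 6 solutions mod 36.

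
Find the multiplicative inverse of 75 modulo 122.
109

gcd(75, 122) = 1, so the inverse exists.
Extended Euclidean algorithm on (122, 75):
122 = 1 × 75 + 47  ⟹  47 = (1)·122 + (-1)·75
75 = 1 × 47 + 28  ⟹  28 = (-1)·122 + (2)·75
47 = 1 × 28 + 19  ⟹  19 = (2)·122 + (-3)·75
28 = 1 × 19 + 9  ⟹  9 = (-3)·122 + (5)·75
19 = 2 × 9 + 1  ⟹  1 = (8)·122 + (-13)·75
So (-13)·75 ≡ 1 (mod 122), i.e. 75^(-1) ≡ -13 ≡ 109 (mod 122).
Check: 75 × 109 = 8175 ≡ 1 (mod 122)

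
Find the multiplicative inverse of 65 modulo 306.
113

gcd(65, 306) = 1, so the inverse exists.
Extended Euclidean algorithm on (306, 65):
306 = 4 × 65 + 46  ⟹  46 = (1)·306 + (-4)·65
65 = 1 × 46 + 19  ⟹  19 = (-1)·306 + (5)·65
46 = 2 × 19 + 8  ⟹  8 = (3)·306 + (-14)·65
19 = 2 × 8 + 3  ⟹  3 = (-7)·306 + (33)·65
8 = 2 × 3 + 2  ⟹  2 = (17)·306 + (-80)·65
3 = 1 × 2 + 1  ⟹  1 = (-24)·306 + (113)·65
So (113)·65 ≡ 1 (mod 306), i.e. 65^(-1) ≡ 113 (mod 306).
Check: 65 × 113 = 7345 ≡ 1 (mod 306)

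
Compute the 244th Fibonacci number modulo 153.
30

Matrix identity: Q^n = [[F_(n+1), F_n], [F_n, F_(n-1)]] with Q = [[1,1],[1,0]].
n = 244 = 11110100₂. Square-and-multiply, entries mod 153:
Q^1 = [[1,1],[1,0]]
Q^3 = (Q^1)²·Q = [[3,2],[2,1]]
Q^7 = (Q^3)²·Q = [[21,13],[13,8]]
Q^15 = (Q^7)²·Q = [[69,151],[151,71]]
Q^30 = (Q^15)² = [[22,26],[26,149]]
Q^61 = (Q^30)²·Q = [[98,89],[89,9]]
Q^122 = (Q^61)² = [[83,37],[37,46]]
Q^244 = (Q^122)² = [[149,30],[30,119]]
F_244 mod 153 = Q^244[0][1] = 30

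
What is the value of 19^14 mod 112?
25

Repeated squaring. Binary of 14 = 1110.
19^1 ≡ 19 (mod 112); 19^2 ≡ 25 (mod 112); 19^4 ≡ 65 (mod 112); 19^8 ≡ 81 (mod 112)
19^14 = 19^2 × 19^4 × 19^8 ≡ 25 (mod 112)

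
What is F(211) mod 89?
34

Matrix identity: Q^n = [[F_(n+1), F_n], [F_n, F_(n-1)]] with Q = [[1,1],[1,0]].
n = 211 = 11010011₂. Square-and-multiply, entries mod 89:
Q^1 = [[1,1],[1,0]]
Q^3 = (Q^1)²·Q = [[3,2],[2,1]]
Q^6 = (Q^3)² = [[13,8],[8,5]]
Q^13 = (Q^6)²·Q = [[21,55],[55,55]]
Q^26 = (Q^13)² = [[84,86],[86,87]]
Q^52 = (Q^26)² = [[34,21],[21,13]]
Q^105 = (Q^52)²·Q = [[3,84],[84,8]]
Q^211 = (Q^105)²·Q = [[68,34],[34,34]]
F_211 mod 89 = Q^211[0][1] = 34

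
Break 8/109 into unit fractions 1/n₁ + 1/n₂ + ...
1/14 + 1/509 + 1/776734

Greedy algorithm:
8/109: ceiling(109/8) = 14, use 1/14
3/1526: ceiling(1526/3) = 509, use 1/509
1/776734: ceiling(776734/1) = 776734, use 1/776734
Result: 8/109 = 1/14 + 1/509 + 1/776734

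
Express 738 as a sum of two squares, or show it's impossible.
3² + 27² (a=3, b=27)

Factorization: 738 = 2 × 3^2 × 41
By Fermat: n is sum of two squares iff every prime p ≡ 3 (mod 4) appears to even power.
All primes ≡ 3 (mod 4) appear to even power.
Search a = 0, 1, 2, … for 738 - a² a perfect square: first hit at a = 3: 738 - 9 = 729 = 27².
738 = 3² + 27² = 9 + 729 ✓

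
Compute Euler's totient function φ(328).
160

328 = 2^3 × 41
φ(n) = n × ∏(1 - 1/p) for each prime p dividing n
φ(328) = 328 × (1 - 1/2) × (1 - 1/41) = 160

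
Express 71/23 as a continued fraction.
[3; 11, 2]

Euclidean algorithm steps:
71 = 3 × 23 + 2
23 = 11 × 2 + 1
2 = 2 × 1 + 0
Continued fraction: [3; 11, 2]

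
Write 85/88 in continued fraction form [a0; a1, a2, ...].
[0; 1, 28, 3]

Euclidean algorithm steps:
85 = 0 × 88 + 85
88 = 1 × 85 + 3
85 = 28 × 3 + 1
3 = 3 × 1 + 0
Continued fraction: [0; 1, 28, 3]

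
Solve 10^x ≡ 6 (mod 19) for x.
4

Baby-step giant-step with step n = ⌈√19⌉ = 5.
Baby steps 10^j mod 19 (j:value) for j=0..4: 0:1, 1:10, 2:5, 3:12, 4:6.
h = 6 is already in the table at j=4, so x = 4.
Check: 10^4 ≡ 6 (mod 19).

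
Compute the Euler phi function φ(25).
20

25 = 5^2
φ(n) = n × ∏(1 - 1/p) for each prime p dividing n
φ(25) = 25 × (1 - 1/5) = 20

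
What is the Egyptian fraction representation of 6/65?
1/11 + 1/715

Greedy algorithm:
6/65: ceiling(65/6) = 11, use 1/11
1/715: ceiling(715/1) = 715, use 1/715
Result: 6/65 = 1/11 + 1/715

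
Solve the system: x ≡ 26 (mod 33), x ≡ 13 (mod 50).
1313

Using Chinese Remainder Theorem:
M = 33 × 50 = 1650
M1 = 50, M2 = 33
y1 = 50^(-1) mod 33 = 2
y2 = 33^(-1) mod 50 = 47
x = (26×50×2 + 13×33×47) mod 1650 = 1313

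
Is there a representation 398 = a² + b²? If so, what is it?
Not possible

Factorization: 398 = 2 × 199
By Fermat: n is sum of two squares iff every prime p ≡ 3 (mod 4) appears to even power.
Prime(s) ≡ 3 (mod 4) with odd exponent: [(199, 1)]
Therefore 398 cannot be expressed as a² + b².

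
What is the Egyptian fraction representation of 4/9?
1/3 + 1/9

Greedy algorithm:
4/9: ceiling(9/4) = 3, use 1/3
1/9: ceiling(9/1) = 9, use 1/9
Result: 4/9 = 1/3 + 1/9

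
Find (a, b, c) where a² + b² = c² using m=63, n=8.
(3905, 1008, 4033)

Euclid's formula: a = m² - n², b = 2mn, c = m² + n²
m = 63, n = 8
a = 63² - 8² = 3969 - 64 = 3905
b = 2 × 63 × 8 = 1008
c = 63² + 8² = 3969 + 64 = 4033
Verification: 3905² + 1008² = 15249025 + 1016064 = 16265089 = 4033² ✓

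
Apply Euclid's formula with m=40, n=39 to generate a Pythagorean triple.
(79, 3120, 3121)

Euclid's formula: a = m² - n², b = 2mn, c = m² + n²
m = 40, n = 39
a = 40² - 39² = 1600 - 1521 = 79
b = 2 × 40 × 39 = 3120
c = 40² + 39² = 1600 + 1521 = 3121
Verification: 79² + 3120² = 6241 + 9734400 = 9740641 = 3121² ✓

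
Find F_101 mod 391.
166

Matrix identity: Q^n = [[F_(n+1), F_n], [F_n, F_(n-1)]] with Q = [[1,1],[1,0]].
n = 101 = 1100101₂. Square-and-multiply, entries mod 391:
Q^1 = [[1,1],[1,0]]
Q^3 = (Q^1)²·Q = [[3,2],[2,1]]
Q^6 = (Q^3)² = [[13,8],[8,5]]
Q^12 = (Q^6)² = [[233,144],[144,89]]
Q^25 = (Q^12)²·Q = [[183,344],[344,230]]
Q^50 = (Q^25)² = [[117,139],[139,369]]
Q^101 = (Q^50)²·Q = [[77,166],[166,302]]
F_101 mod 391 = Q^101[0][1] = 166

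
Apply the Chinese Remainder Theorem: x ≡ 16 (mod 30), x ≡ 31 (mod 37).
586

Using Chinese Remainder Theorem:
M = 30 × 37 = 1110
M1 = 37, M2 = 30
y1 = 37^(-1) mod 30 = 13
y2 = 30^(-1) mod 37 = 21
x = (16×37×13 + 31×30×21) mod 1110 = 586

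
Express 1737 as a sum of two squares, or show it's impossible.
21² + 36² (a=21, b=36)

Factorization: 1737 = 3^2 × 193
By Fermat: n is sum of two squares iff every prime p ≡ 3 (mod 4) appears to even power.
All primes ≡ 3 (mod 4) appear to even power.
Search a = 0, 1, 2, … for 1737 - a² a perfect square: first hit at a = 21: 1737 - 441 = 1296 = 36².
1737 = 21² + 36² = 441 + 1296 ✓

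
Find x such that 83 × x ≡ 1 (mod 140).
27

gcd(83, 140) = 1, so the inverse exists.
Extended Euclidean algorithm on (140, 83):
140 = 1 × 83 + 57  ⟹  57 = (1)·140 + (-1)·83
83 = 1 × 57 + 26  ⟹  26 = (-1)·140 + (2)·83
57 = 2 × 26 + 5  ⟹  5 = (3)·140 + (-5)·83
26 = 5 × 5 + 1  ⟹  1 = (-16)·140 + (27)·83
So (27)·83 ≡ 1 (mod 140), i.e. 83^(-1) ≡ 27 (mod 140).
Check: 83 × 27 = 2241 ≡ 1 (mod 140)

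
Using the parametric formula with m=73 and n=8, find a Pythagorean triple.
(5265, 1168, 5393)

Euclid's formula: a = m² - n², b = 2mn, c = m² + n²
m = 73, n = 8
a = 73² - 8² = 5329 - 64 = 5265
b = 2 × 73 × 8 = 1168
c = 73² + 8² = 5329 + 64 = 5393
Verification: 5265² + 1168² = 27720225 + 1364224 = 29084449 = 5393² ✓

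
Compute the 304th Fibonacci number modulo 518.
259

Matrix identity: Q^n = [[F_(n+1), F_n], [F_n, F_(n-1)]] with Q = [[1,1],[1,0]].
n = 304 = 100110000₂. Square-and-multiply, entries mod 518:
Q^1 = [[1,1],[1,0]]
Q^2 = (Q^1)² = [[2,1],[1,1]]
Q^4 = (Q^2)² = [[5,3],[3,2]]
Q^9 = (Q^4)²·Q = [[55,34],[34,21]]
Q^19 = (Q^9)²·Q = [[31,37],[37,512]]
Q^38 = (Q^19)² = [[258,407],[407,369]]
Q^76 = (Q^38)² = [[149,333],[333,334]]
Q^152 = (Q^76)² = [[482,259],[259,223]]
Q^304 = (Q^152)² = [[1,259],[259,260]]
F_304 mod 518 = Q^304[0][1] = 259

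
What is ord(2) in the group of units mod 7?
3

7 is prime, so ord(2) divides φ(7) = 6.
Divisors of 6: 1, 2, 3, 6.
Repeated squaring: 2^1 ≡ 2, 2^2 ≡ 4, 2^4 ≡ 2 (mod 7).
Test 2^d mod 7 for each divisor d in increasing order:
2^1 ≡ 2
2^2 ≡ 4
2^3 = 2^2·2^1 ≡ 1  ← first divisor giving 1
The order is 3.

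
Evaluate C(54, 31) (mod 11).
5

Using Lucas' theorem:
Write n=54 and k=31 in base 11:
n in base 11: [4, 10]
k in base 11: [2, 9]
C(54,31) mod 11 = ∏ C(n_i, k_i) mod 11
Digit binomials (mod 11): C(4,2) = 6; C(10,9) = 10
Product: 6 × 10 = 60 ≡ 5 (mod 11)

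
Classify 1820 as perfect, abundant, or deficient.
abundant

Proper divisors of 1820: sum = 1 + 2 + 4 + 5 + 7 + 10 + 13 + 14 + ... + 260 + 364 + 455 + 910 (23 divisors) = 2884
Since 2884 > 1820, 1820 is abundant.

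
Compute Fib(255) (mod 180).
70

Matrix identity: Q^n = [[F_(n+1), F_n], [F_n, F_(n-1)]] with Q = [[1,1],[1,0]].
n = 255 = 11111111₂. Square-and-multiply, entries mod 180:
Q^1 = [[1,1],[1,0]]
Q^3 = (Q^1)²·Q = [[3,2],[2,1]]
Q^7 = (Q^3)²·Q = [[21,13],[13,8]]
Q^15 = (Q^7)²·Q = [[87,70],[70,17]]
Q^31 = (Q^15)²·Q = [[129,49],[49,80]]
Q^63 = (Q^31)²·Q = [[123,142],[142,161]]
Q^127 = (Q^63)²·Q = [[21,13],[13,8]]
Q^255 = (Q^127)²·Q = [[87,70],[70,17]]
F_255 mod 180 = Q^255[0][1] = 70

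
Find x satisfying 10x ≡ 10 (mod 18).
x ≡ 1 (mod 9)

gcd(10, 18) = 2, which divides 10, so solutions exist.
Divide through by 2: 5x ≡ 5 (mod 9).
Find 5^(-1) mod 9 by the extended Euclidean algorithm:
9 = 1 × 5 + 4  ⟹  4 = (1)·9 + (-1)·5
5 = 1 × 4 + 1  ⟹  1 = (-1)·9 + (2)·5
So (2)·5 ≡ 1 (mod 9), i.e. 5^(-1) ≡ 2 (mod 9).
x ≡ 2 × 5 = 10 ≡ 1 (mod 9).
Check: 10 × 1 = 10 ≡ 10 (mod 18).
x ≡ 1 (mod 9), giving 2 solutions mod 18.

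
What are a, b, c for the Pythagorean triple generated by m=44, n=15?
(1711, 1320, 2161)

Euclid's formula: a = m² - n², b = 2mn, c = m² + n²
m = 44, n = 15
a = 44² - 15² = 1936 - 225 = 1711
b = 2 × 44 × 15 = 1320
c = 44² + 15² = 1936 + 225 = 2161
Verification: 1711² + 1320² = 2927521 + 1742400 = 4669921 = 2161² ✓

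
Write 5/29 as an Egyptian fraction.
1/6 + 1/174

Greedy algorithm:
5/29: ceiling(29/5) = 6, use 1/6
1/174: ceiling(174/1) = 174, use 1/174
Result: 5/29 = 1/6 + 1/174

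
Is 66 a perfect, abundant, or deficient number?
abundant

Proper divisors of 66: sum = 1 + 2 + 3 + 6 + 11 + 22 + 33 = 78
Since 78 > 66, 66 is abundant.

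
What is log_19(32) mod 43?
27

Baby-step giant-step with step n = ⌈√43⌉ = 7.
Baby steps 19^j mod 43 (j:value) for j=0..6: 0:1, 1:19, 2:17, 3:22, 4:31, 5:30, 6:11.
Giant-step multiplier: 19^(-7) ≡ 19^(42-7) = 19^35 ≡ 7 (mod 43).
Giant steps γ_i = 32·7^i mod 43: γ_0=32, γ_1=9, γ_2=20, γ_3=11 (in table at j=6).
x = i·n + j = 3·7 + 6 = 27.
Check: 19^27 ≡ 32 (mod 43).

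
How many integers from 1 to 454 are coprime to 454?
226

454 = 2 × 227
φ(n) = n × ∏(1 - 1/p) for each prime p dividing n
φ(454) = 454 × (1 - 1/2) × (1 - 1/227) = 226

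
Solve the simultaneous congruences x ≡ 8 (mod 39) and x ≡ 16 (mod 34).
866

Using Chinese Remainder Theorem:
M = 39 × 34 = 1326
M1 = 34, M2 = 39
y1 = 34^(-1) mod 39 = 31
y2 = 39^(-1) mod 34 = 7
x = (8×34×31 + 16×39×7) mod 1326 = 866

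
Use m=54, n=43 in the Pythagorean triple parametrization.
(1067, 4644, 4765)

Euclid's formula: a = m² - n², b = 2mn, c = m² + n²
m = 54, n = 43
a = 54² - 43² = 2916 - 1849 = 1067
b = 2 × 54 × 43 = 4644
c = 54² + 43² = 2916 + 1849 = 4765
Verification: 1067² + 4644² = 1138489 + 21566736 = 22705225 = 4765² ✓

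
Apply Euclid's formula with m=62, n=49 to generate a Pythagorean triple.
(1443, 6076, 6245)

Euclid's formula: a = m² - n², b = 2mn, c = m² + n²
m = 62, n = 49
a = 62² - 49² = 3844 - 2401 = 1443
b = 2 × 62 × 49 = 6076
c = 62² + 49² = 3844 + 2401 = 6245
Verification: 1443² + 6076² = 2082249 + 36917776 = 39000025 = 6245² ✓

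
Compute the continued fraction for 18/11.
[1; 1, 1, 1, 3]

Euclidean algorithm steps:
18 = 1 × 11 + 7
11 = 1 × 7 + 4
7 = 1 × 4 + 3
4 = 1 × 3 + 1
3 = 3 × 1 + 0
Continued fraction: [1; 1, 1, 1, 3]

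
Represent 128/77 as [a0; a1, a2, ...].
[1; 1, 1, 1, 25]

Euclidean algorithm steps:
128 = 1 × 77 + 51
77 = 1 × 51 + 26
51 = 1 × 26 + 25
26 = 1 × 25 + 1
25 = 25 × 1 + 0
Continued fraction: [1; 1, 1, 1, 25]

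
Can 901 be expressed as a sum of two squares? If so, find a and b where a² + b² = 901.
1² + 30² (a=1, b=30)

Factorization: 901 = 17 × 53
By Fermat: n is sum of two squares iff every prime p ≡ 3 (mod 4) appears to even power.
All primes ≡ 3 (mod 4) appear to even power.
Search a = 0, 1, 2, … for 901 - a² a perfect square: first hit at a = 1: 901 - 1 = 900 = 30².
901 = 1² + 30² = 1 + 900 ✓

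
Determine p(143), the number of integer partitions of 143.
20390982757

p(n) counts ways to write n as a sum of positive integers (order ignored).
Euler's pentagonal recurrence: p(k) = p(k-1) + p(k-2) - p(k-5) - p(k-7) + p(k-12) + p(k-15) - ... (offsets j(3j∓1)/2, signs ++--, p(0)=1, p(<0)=0).
DP table for k = 0..142: p(0)=1, p(1)=1, p(2)=2, p(3)=3, p(4)=5, p(5)=7, p(6)=11, p(7)=15, p(8)=22, p(9)=30, p(10)=42, p(11)=56, p(12)=77, p(13)=101, p(14)=135, p(15)=176, p(16)=231, p(17)=297, p(18)=385, p(19)=490, p(20)=627, p(21)=792, p(22)=1002, p(23)=1255, p(24)=1575, p(25)=1958, p(26)=2436, p(27)=3010, p(28)=3718, p(29)=4565, p(30)=5604, p(31)=6842, p(32)=8349, p(33)=10143, p(34)=12310, p(35)=14883, p(36)=17977, p(37)=21637, p(38)=26015, p(39)=31185, p(40)=37338, p(41)=44583, p(42)=53174, p(43)=63261, p(44)=75175, p(45)=89134, p(46)=105558, p(47)=124754, p(48)=147273, p(49)=173525, p(50)=204226, p(51)=239943, p(52)=281589, p(53)=329931, p(54)=386155, p(55)=451276, p(56)=526823, p(57)=614154, p(58)=715220, p(59)=831820, p(60)=966467, p(61)=1121505, p(62)=1300156, p(63)=1505499, p(64)=1741630, p(65)=2012558, p(66)=2323520, p(67)=2679689, p(68)=3087735, p(69)=3554345, p(70)=4087968, p(71)=4697205, p(72)=5392783, p(73)=6185689, p(74)=7089500, p(75)=8118264, p(76)=9289091, p(77)=10619863, p(78)=12132164, p(79)=13848650, p(80)=15796476, p(81)=18004327, p(82)=20506255, p(83)=23338469, p(84)=26543660, p(85)=30167357, p(86)=34262962, p(87)=38887673, p(88)=44108109, p(89)=49995925, p(90)=56634173, p(91)=64112359, p(92)=72533807, p(93)=82010177, p(94)=92669720, p(95)=104651419, p(96)=118114304, p(97)=133230930, p(98)=150198136, p(99)=169229875, p(100)=190569292, p(101)=214481126, p(102)=241265379, p(103)=271248950, p(104)=304801365, p(105)=342325709, p(106)=384276336, p(107)=431149389, p(108)=483502844, p(109)=541946240, p(110)=607163746, p(111)=679903203, p(112)=761002156, p(113)=851376628, p(114)=952050665, p(115)=1064144451, p(116)=1188908248, p(117)=1327710076, p(118)=1482074143, p(119)=1653668665, p(120)=1844349560, p(121)=2056148051, p(122)=2291320912, p(123)=2552338241, p(124)=2841940500, p(125)=3163127352, p(126)=3519222692, p(127)=3913864295, p(128)=4351078600, p(129)=4835271870, p(130)=5371315400, p(131)=5964539504, p(132)=6620830889, p(133)=7346629512, p(134)=8149040695, p(135)=9035836076, p(136)=10015581680, p(137)=11097645016, p(138)=12292341831, p(139)=13610949895, p(140)=15065878135, p(141)=16670689208, p(142)=18440293320.
Final step: p(143) = p(142) + p(141) - p(138) - p(136) + p(131) + p(128) - p(121) - p(117) + p(108) + p(103) - p(92) - p(86) + p(73) + p(66) - p(51) - p(43) + p(26) + p(17)
= 18440293320 + 16670689208 - 12292341831 - 10015581680 + 5964539504 + 4351078600 - 2056148051 - 1327710076 + 483502844 + 271248950 - 72533807 - 34262962 + 6185689 + 2323520 - 239943 - 63261 + 2436 + 297
= 20390982757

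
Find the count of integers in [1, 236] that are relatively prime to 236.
116

236 = 2^2 × 59
φ(n) = n × ∏(1 - 1/p) for each prime p dividing n
φ(236) = 236 × (1 - 1/2) × (1 - 1/59) = 116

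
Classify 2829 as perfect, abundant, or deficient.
deficient

Proper divisors of 2829: sum = 1 + 3 + 23 + 41 + 69 + 123 + 943 = 1203
Since 1203 < 2829, 2829 is deficient.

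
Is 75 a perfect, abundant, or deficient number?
deficient

Proper divisors of 75: sum = 1 + 3 + 5 + 15 + 25 = 49
Since 49 < 75, 75 is deficient.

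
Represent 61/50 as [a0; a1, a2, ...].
[1; 4, 1, 1, 5]

Euclidean algorithm steps:
61 = 1 × 50 + 11
50 = 4 × 11 + 6
11 = 1 × 6 + 5
6 = 1 × 5 + 1
5 = 5 × 1 + 0
Continued fraction: [1; 4, 1, 1, 5]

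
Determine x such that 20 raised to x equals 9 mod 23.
2

Baby-step giant-step with step n = ⌈√23⌉ = 5.
Baby steps 20^j mod 23 (j:value) for j=0..4: 0:1, 1:20, 2:9, 3:19, 4:12.
h = 9 is already in the table at j=2, so x = 2.
Check: 20^2 ≡ 9 (mod 23).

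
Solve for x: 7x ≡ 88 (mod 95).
x ≡ 94 (mod 95)

gcd(7, 95) = 1, which divides 88, so solutions exist.
Find 7^(-1) mod 95 by the extended Euclidean algorithm:
95 = 13 × 7 + 4  ⟹  4 = (1)·95 + (-13)·7
7 = 1 × 4 + 3  ⟹  3 = (-1)·95 + (14)·7
4 = 1 × 3 + 1  ⟹  1 = (2)·95 + (-27)·7
So (-27)·7 ≡ 1 (mod 95), i.e. 7^(-1) ≡ -27 ≡ 68 (mod 95).
x ≡ 68 × 88 = 5984 ≡ 94 (mod 95).
Check: 7 × 94 = 658 ≡ 88 (mod 95).
Unique solution: x ≡ 94 (mod 95)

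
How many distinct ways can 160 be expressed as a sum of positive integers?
107438159466

p(n) counts ways to write n as a sum of positive integers (order ignored).
Euler's pentagonal recurrence: p(k) = p(k-1) + p(k-2) - p(k-5) - p(k-7) + p(k-12) + p(k-15) - ... (offsets j(3j∓1)/2, signs ++--, p(0)=1, p(<0)=0).
DP table for k = 0..159: p(0)=1, p(1)=1, p(2)=2, p(3)=3, p(4)=5, p(5)=7, p(6)=11, p(7)=15, p(8)=22, p(9)=30, p(10)=42, p(11)=56, p(12)=77, p(13)=101, p(14)=135, p(15)=176, p(16)=231, p(17)=297, p(18)=385, p(19)=490, p(20)=627, p(21)=792, p(22)=1002, p(23)=1255, p(24)=1575, p(25)=1958, p(26)=2436, p(27)=3010, p(28)=3718, p(29)=4565, p(30)=5604, p(31)=6842, p(32)=8349, p(33)=10143, p(34)=12310, p(35)=14883, p(36)=17977, p(37)=21637, p(38)=26015, p(39)=31185, p(40)=37338, p(41)=44583, p(42)=53174, p(43)=63261, p(44)=75175, p(45)=89134, p(46)=105558, p(47)=124754, p(48)=147273, p(49)=173525, p(50)=204226, p(51)=239943, p(52)=281589, p(53)=329931, p(54)=386155, p(55)=451276, p(56)=526823, p(57)=614154, p(58)=715220, p(59)=831820, p(60)=966467, p(61)=1121505, p(62)=1300156, p(63)=1505499, p(64)=1741630, p(65)=2012558, p(66)=2323520, p(67)=2679689, p(68)=3087735, p(69)=3554345, p(70)=4087968, p(71)=4697205, p(72)=5392783, p(73)=6185689, p(74)=7089500, p(75)=8118264, p(76)=9289091, p(77)=10619863, p(78)=12132164, p(79)=13848650, p(80)=15796476, p(81)=18004327, p(82)=20506255, p(83)=23338469, p(84)=26543660, p(85)=30167357, p(86)=34262962, p(87)=38887673, p(88)=44108109, p(89)=49995925, p(90)=56634173, p(91)=64112359, p(92)=72533807, p(93)=82010177, p(94)=92669720, p(95)=104651419, p(96)=118114304, p(97)=133230930, p(98)=150198136, p(99)=169229875, p(100)=190569292, p(101)=214481126, p(102)=241265379, p(103)=271248950, p(104)=304801365, p(105)=342325709, p(106)=384276336, p(107)=431149389, p(108)=483502844, p(109)=541946240, p(110)=607163746, p(111)=679903203, p(112)=761002156, p(113)=851376628, p(114)=952050665, p(115)=1064144451, p(116)=1188908248, p(117)=1327710076, p(118)=1482074143, p(119)=1653668665, p(120)=1844349560, p(121)=2056148051, p(122)=2291320912, p(123)=2552338241, p(124)=2841940500, p(125)=3163127352, p(126)=3519222692, p(127)=3913864295, p(128)=4351078600, p(129)=4835271870, p(130)=5371315400, p(131)=5964539504, p(132)=6620830889, p(133)=7346629512, p(134)=8149040695, p(135)=9035836076, p(136)=10015581680, p(137)=11097645016, p(138)=12292341831, p(139)=13610949895, p(140)=15065878135, p(141)=16670689208, p(142)=18440293320, p(143)=20390982757, p(144)=22540654445, p(145)=24908858009, p(146)=27517052599, p(147)=30388671978, p(148)=33549419497, p(149)=37027355200, p(150)=40853235313, p(151)=45060624582, p(152)=49686288421, p(153)=54770336324, p(154)=60356673280, p(155)=66493182097, p(156)=73232243759, p(157)=80630964769, p(158)=88751778802, p(159)=97662728555.
Final step: p(160) = p(159) + p(158) - p(155) - p(153) + p(148) + p(145) - p(138) - p(134) + p(125) + p(120) - p(109) - p(103) + p(90) + p(83) - p(68) - p(60) + p(43) + p(34) - p(15) - p(5)
= 97662728555 + 88751778802 - 66493182097 - 54770336324 + 33549419497 + 24908858009 - 12292341831 - 8149040695 + 3163127352 + 1844349560 - 541946240 - 271248950 + 56634173 + 23338469 - 3087735 - 966467 + 63261 + 12310 - 176 - 7
= 107438159466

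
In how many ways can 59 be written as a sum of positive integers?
831820

p(n) counts ways to write n as a sum of positive integers (order ignored).
Euler's pentagonal recurrence: p(k) = p(k-1) + p(k-2) - p(k-5) - p(k-7) + p(k-12) + p(k-15) - ... (offsets j(3j∓1)/2, signs ++--, p(0)=1, p(<0)=0).
DP table for k = 0..58: p(0)=1, p(1)=1, p(2)=2, p(3)=3, p(4)=5, p(5)=7, p(6)=11, p(7)=15, p(8)=22, p(9)=30, p(10)=42, p(11)=56, p(12)=77, p(13)=101, p(14)=135, p(15)=176, p(16)=231, p(17)=297, p(18)=385, p(19)=490, p(20)=627, p(21)=792, p(22)=1002, p(23)=1255, p(24)=1575, p(25)=1958, p(26)=2436, p(27)=3010, p(28)=3718, p(29)=4565, p(30)=5604, p(31)=6842, p(32)=8349, p(33)=10143, p(34)=12310, p(35)=14883, p(36)=17977, p(37)=21637, p(38)=26015, p(39)=31185, p(40)=37338, p(41)=44583, p(42)=53174, p(43)=63261, p(44)=75175, p(45)=89134, p(46)=105558, p(47)=124754, p(48)=147273, p(49)=173525, p(50)=204226, p(51)=239943, p(52)=281589, p(53)=329931, p(54)=386155, p(55)=451276, p(56)=526823, p(57)=614154, p(58)=715220.
Final step: p(59) = p(58) + p(57) - p(54) - p(52) + p(47) + p(44) - p(37) - p(33) + p(24) + p(19) - p(8) - p(2)
= 715220 + 614154 - 386155 - 281589 + 124754 + 75175 - 21637 - 10143 + 1575 + 490 - 22 - 2
= 831820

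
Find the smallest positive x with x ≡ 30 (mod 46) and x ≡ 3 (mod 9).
30

Using Chinese Remainder Theorem:
M = 46 × 9 = 414
M1 = 9, M2 = 46
y1 = 9^(-1) mod 46 = 41
y2 = 46^(-1) mod 9 = 1
x = (30×9×41 + 3×46×1) mod 414 = 30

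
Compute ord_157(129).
4

157 is prime, so ord(129) divides φ(157) = 156.
Divisors of 156: 1, 2, 3, 4, 6, 12, 13, 26, 39, 52, 78, 156.
Repeated squaring: 129^1 ≡ 129, 129^2 ≡ 156, 129^4 ≡ 1, 129^8 ≡ 1, 129^16 ≡ 1, 129^32 ≡ 1, 129^64 ≡ 1, 129^128 ≡ 1 (mod 157).
Test 129^d mod 157 for each divisor d in increasing order:
129^1 ≡ 129
129^2 ≡ 156
129^3 = 129^2·129^1 ≡ 28
129^4 ≡ 1  ← first divisor giving 1
The order is 4.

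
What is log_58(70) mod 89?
21

Baby-step giant-step with step n = ⌈√89⌉ = 10.
Baby steps 58^j mod 89 (j:value) for j=0..9: 0:1, 1:58, 2:71, 3:24, 4:57, 5:13, 6:42, 7:33, 8:45, 9:29.
Giant-step multiplier: 58^(-10) ≡ 58^(88-10) = 58^78 ≡ 79 (mod 89).
Giant steps γ_i = 70·79^i mod 89: γ_0=70, γ_1=12, γ_2=58 (in table at j=1).
x = i·n + j = 2·10 + 1 = 21.
Check: 58^21 ≡ 70 (mod 89).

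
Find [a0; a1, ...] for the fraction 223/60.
[3; 1, 2, 1, 1, 8]

Euclidean algorithm steps:
223 = 3 × 60 + 43
60 = 1 × 43 + 17
43 = 2 × 17 + 9
17 = 1 × 9 + 8
9 = 1 × 8 + 1
8 = 8 × 1 + 0
Continued fraction: [3; 1, 2, 1, 1, 8]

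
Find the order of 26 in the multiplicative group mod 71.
14

71 is prime, so ord(26) divides φ(71) = 70.
Divisors of 70: 1, 2, 5, 7, 10, 14, 35, 70.
Repeated squaring: 26^1 ≡ 26, 26^2 ≡ 37, 26^4 ≡ 20, 26^8 ≡ 45, 26^16 ≡ 37, 26^32 ≡ 20, 26^64 ≡ 45 (mod 71).
Test 26^d mod 71 for each divisor d in increasing order:
26^1 ≡ 26
26^2 ≡ 37
26^5 = 26^4·26^1 ≡ 23
26^7 = 26^4·26^2·26^1 ≡ 70
26^10 = 26^8·26^2 ≡ 32
26^14 = 26^8·26^4·26^2 ≡ 1  ← first divisor giving 1
The order is 14.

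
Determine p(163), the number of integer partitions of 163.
142798995930

p(n) counts ways to write n as a sum of positive integers (order ignored).
Euler's pentagonal recurrence: p(k) = p(k-1) + p(k-2) - p(k-5) - p(k-7) + p(k-12) + p(k-15) - ... (offsets j(3j∓1)/2, signs ++--, p(0)=1, p(<0)=0).
DP table for k = 0..162: p(0)=1, p(1)=1, p(2)=2, p(3)=3, p(4)=5, p(5)=7, p(6)=11, p(7)=15, p(8)=22, p(9)=30, p(10)=42, p(11)=56, p(12)=77, p(13)=101, p(14)=135, p(15)=176, p(16)=231, p(17)=297, p(18)=385, p(19)=490, p(20)=627, p(21)=792, p(22)=1002, p(23)=1255, p(24)=1575, p(25)=1958, p(26)=2436, p(27)=3010, p(28)=3718, p(29)=4565, p(30)=5604, p(31)=6842, p(32)=8349, p(33)=10143, p(34)=12310, p(35)=14883, p(36)=17977, p(37)=21637, p(38)=26015, p(39)=31185, p(40)=37338, p(41)=44583, p(42)=53174, p(43)=63261, p(44)=75175, p(45)=89134, p(46)=105558, p(47)=124754, p(48)=147273, p(49)=173525, p(50)=204226, p(51)=239943, p(52)=281589, p(53)=329931, p(54)=386155, p(55)=451276, p(56)=526823, p(57)=614154, p(58)=715220, p(59)=831820, p(60)=966467, p(61)=1121505, p(62)=1300156, p(63)=1505499, p(64)=1741630, p(65)=2012558, p(66)=2323520, p(67)=2679689, p(68)=3087735, p(69)=3554345, p(70)=4087968, p(71)=4697205, p(72)=5392783, p(73)=6185689, p(74)=7089500, p(75)=8118264, p(76)=9289091, p(77)=10619863, p(78)=12132164, p(79)=13848650, p(80)=15796476, p(81)=18004327, p(82)=20506255, p(83)=23338469, p(84)=26543660, p(85)=30167357, p(86)=34262962, p(87)=38887673, p(88)=44108109, p(89)=49995925, p(90)=56634173, p(91)=64112359, p(92)=72533807, p(93)=82010177, p(94)=92669720, p(95)=104651419, p(96)=118114304, p(97)=133230930, p(98)=150198136, p(99)=169229875, p(100)=190569292, p(101)=214481126, p(102)=241265379, p(103)=271248950, p(104)=304801365, p(105)=342325709, p(106)=384276336, p(107)=431149389, p(108)=483502844, p(109)=541946240, p(110)=607163746, p(111)=679903203, p(112)=761002156, p(113)=851376628, p(114)=952050665, p(115)=1064144451, p(116)=1188908248, p(117)=1327710076, p(118)=1482074143, p(119)=1653668665, p(120)=1844349560, p(121)=2056148051, p(122)=2291320912, p(123)=2552338241, p(124)=2841940500, p(125)=3163127352, p(126)=3519222692, p(127)=3913864295, p(128)=4351078600, p(129)=4835271870, p(130)=5371315400, p(131)=5964539504, p(132)=6620830889, p(133)=7346629512, p(134)=8149040695, p(135)=9035836076, p(136)=10015581680, p(137)=11097645016, p(138)=12292341831, p(139)=13610949895, p(140)=15065878135, p(141)=16670689208, p(142)=18440293320, p(143)=20390982757, p(144)=22540654445, p(145)=24908858009, p(146)=27517052599, p(147)=30388671978, p(148)=33549419497, p(149)=37027355200, p(150)=40853235313, p(151)=45060624582, p(152)=49686288421, p(153)=54770336324, p(154)=60356673280, p(155)=66493182097, p(156)=73232243759, p(157)=80630964769, p(158)=88751778802, p(159)=97662728555, p(160)=107438159466, p(161)=118159068427, p(162)=129913904637.
Final step: p(163) = p(162) + p(161) - p(158) - p(156) + p(151) + p(148) - p(141) - p(137) + p(128) + p(123) - p(112) - p(106) + p(93) + p(86) - p(71) - p(63) + p(46) + p(37) - p(18) - p(8)
= 129913904637 + 118159068427 - 88751778802 - 73232243759 + 45060624582 + 33549419497 - 16670689208 - 11097645016 + 4351078600 + 2552338241 - 761002156 - 384276336 + 82010177 + 34262962 - 4697205 - 1505499 + 105558 + 21637 - 385 - 22
= 142798995930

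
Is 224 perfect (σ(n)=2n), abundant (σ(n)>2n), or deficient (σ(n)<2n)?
abundant

Proper divisors of 224: sum = 1 + 2 + 4 + 7 + 8 + 14 + 16 + 28 + 32 + 56 + 112 = 280
Since 280 > 224, 224 is abundant.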